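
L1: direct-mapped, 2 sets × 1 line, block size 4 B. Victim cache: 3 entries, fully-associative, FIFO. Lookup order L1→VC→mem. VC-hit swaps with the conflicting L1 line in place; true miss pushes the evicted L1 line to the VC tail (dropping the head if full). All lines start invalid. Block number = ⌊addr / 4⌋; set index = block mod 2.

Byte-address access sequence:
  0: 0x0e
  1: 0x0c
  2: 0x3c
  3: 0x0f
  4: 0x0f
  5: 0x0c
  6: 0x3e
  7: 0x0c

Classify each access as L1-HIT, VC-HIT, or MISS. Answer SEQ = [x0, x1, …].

0: 0xe (blk 3, set 1) → MISS  vc=[]
1: 0xc (blk 3, set 1) → L1-HIT  vc=[]
2: 0x3c (blk 15, set 1) → MISS  vc=[3]
3: 0xf (blk 3, set 1) → VC-HIT  vc=[15]
4: 0xf (blk 3, set 1) → L1-HIT  vc=[15]
5: 0xc (blk 3, set 1) → L1-HIT  vc=[15]
6: 0x3e (blk 15, set 1) → VC-HIT  vc=[3]
7: 0xc (blk 3, set 1) → VC-HIT  vc=[15]

SEQ = [MISS, L1-HIT, MISS, VC-HIT, L1-HIT, L1-HIT, VC-HIT, VC-HIT]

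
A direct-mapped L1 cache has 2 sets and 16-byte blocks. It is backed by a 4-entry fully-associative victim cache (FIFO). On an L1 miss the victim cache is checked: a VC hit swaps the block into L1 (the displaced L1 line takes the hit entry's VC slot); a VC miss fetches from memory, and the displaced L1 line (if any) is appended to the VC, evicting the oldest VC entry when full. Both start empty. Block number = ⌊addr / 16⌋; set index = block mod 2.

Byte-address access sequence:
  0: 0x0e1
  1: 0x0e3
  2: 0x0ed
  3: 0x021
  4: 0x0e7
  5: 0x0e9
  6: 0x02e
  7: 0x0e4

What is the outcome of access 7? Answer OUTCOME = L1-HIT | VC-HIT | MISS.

  [0] addr=0xe1 blk=14 s=0: MISS | VC []
  [1] addr=0xe3 blk=14 s=0: L1-HIT | VC []
  [2] addr=0xed blk=14 s=0: L1-HIT | VC []
  [3] addr=0x21 blk=2 s=0: MISS | VC [14]
  [4] addr=0xe7 blk=14 s=0: VC-HIT | VC [2]
  [5] addr=0xe9 blk=14 s=0: L1-HIT | VC [2]
  [6] addr=0x2e blk=2 s=0: VC-HIT | VC [14]
  [7] addr=0xe4 blk=14 s=0: VC-HIT | VC [2]

OUTCOME = VC-HIT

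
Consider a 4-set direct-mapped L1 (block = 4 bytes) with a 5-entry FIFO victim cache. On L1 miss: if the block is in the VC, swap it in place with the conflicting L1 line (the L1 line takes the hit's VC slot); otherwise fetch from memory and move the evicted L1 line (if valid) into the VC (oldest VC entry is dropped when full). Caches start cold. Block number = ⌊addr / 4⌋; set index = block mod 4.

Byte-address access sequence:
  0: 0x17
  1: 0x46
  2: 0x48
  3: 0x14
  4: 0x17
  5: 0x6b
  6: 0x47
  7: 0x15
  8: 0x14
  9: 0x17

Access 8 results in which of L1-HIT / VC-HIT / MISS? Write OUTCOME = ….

OUTCOME = L1-HIT

0: 0x17 (blk 5, set 1) → MISS  vc=[]
1: 0x46 (blk 17, set 1) → MISS  vc=[5]
2: 0x48 (blk 18, set 2) → MISS  vc=[5]
3: 0x14 (blk 5, set 1) → VC-HIT  vc=[17]
4: 0x17 (blk 5, set 1) → L1-HIT  vc=[17]
5: 0x6b (blk 26, set 2) → MISS  vc=[17, 18]
6: 0x47 (blk 17, set 1) → VC-HIT  vc=[5, 18]
7: 0x15 (blk 5, set 1) → VC-HIT  vc=[17, 18]
8: 0x14 (blk 5, set 1) → L1-HIT  vc=[17, 18]
9: 0x17 (blk 5, set 1) → L1-HIT  vc=[17, 18]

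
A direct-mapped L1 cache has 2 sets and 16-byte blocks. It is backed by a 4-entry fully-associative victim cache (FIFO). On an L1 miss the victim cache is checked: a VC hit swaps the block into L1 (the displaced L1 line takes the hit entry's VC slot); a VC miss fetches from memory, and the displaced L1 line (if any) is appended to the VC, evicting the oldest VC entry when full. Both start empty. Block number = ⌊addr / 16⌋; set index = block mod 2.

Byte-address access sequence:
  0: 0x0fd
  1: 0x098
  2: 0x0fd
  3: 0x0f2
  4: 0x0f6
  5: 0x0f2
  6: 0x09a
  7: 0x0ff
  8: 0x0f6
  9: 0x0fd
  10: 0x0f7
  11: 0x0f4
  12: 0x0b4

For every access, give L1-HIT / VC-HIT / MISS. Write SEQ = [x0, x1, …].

SEQ = [MISS, MISS, VC-HIT, L1-HIT, L1-HIT, L1-HIT, VC-HIT, VC-HIT, L1-HIT, L1-HIT, L1-HIT, L1-HIT, MISS]

0: 0xfd (blk 15, set 1) → MISS  vc=[]
1: 0x98 (blk 9, set 1) → MISS  vc=[15]
2: 0xfd (blk 15, set 1) → VC-HIT  vc=[9]
3: 0xf2 (blk 15, set 1) → L1-HIT  vc=[9]
4: 0xf6 (blk 15, set 1) → L1-HIT  vc=[9]
5: 0xf2 (blk 15, set 1) → L1-HIT  vc=[9]
6: 0x9a (blk 9, set 1) → VC-HIT  vc=[15]
7: 0xff (blk 15, set 1) → VC-HIT  vc=[9]
8: 0xf6 (blk 15, set 1) → L1-HIT  vc=[9]
9: 0xfd (blk 15, set 1) → L1-HIT  vc=[9]
10: 0xf7 (blk 15, set 1) → L1-HIT  vc=[9]
11: 0xf4 (blk 15, set 1) → L1-HIT  vc=[9]
12: 0xb4 (blk 11, set 1) → MISS  vc=[9, 15]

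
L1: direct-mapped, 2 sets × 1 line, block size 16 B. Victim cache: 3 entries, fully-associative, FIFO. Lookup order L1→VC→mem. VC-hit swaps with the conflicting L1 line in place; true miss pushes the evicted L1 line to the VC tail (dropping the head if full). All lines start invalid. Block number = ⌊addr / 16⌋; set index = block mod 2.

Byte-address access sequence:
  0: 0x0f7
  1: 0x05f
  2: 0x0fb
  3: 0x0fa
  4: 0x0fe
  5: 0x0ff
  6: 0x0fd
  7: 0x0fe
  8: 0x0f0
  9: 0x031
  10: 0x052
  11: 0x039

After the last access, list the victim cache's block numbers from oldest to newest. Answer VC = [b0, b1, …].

0: 0xf7 (blk 15, set 1) → MISS  vc=[]
1: 0x5f (blk 5, set 1) → MISS  vc=[15]
2: 0xfb (blk 15, set 1) → VC-HIT  vc=[5]
3: 0xfa (blk 15, set 1) → L1-HIT  vc=[5]
4: 0xfe (blk 15, set 1) → L1-HIT  vc=[5]
5: 0xff (blk 15, set 1) → L1-HIT  vc=[5]
6: 0xfd (blk 15, set 1) → L1-HIT  vc=[5]
7: 0xfe (blk 15, set 1) → L1-HIT  vc=[5]
8: 0xf0 (blk 15, set 1) → L1-HIT  vc=[5]
9: 0x31 (blk 3, set 1) → MISS  vc=[5, 15]
10: 0x52 (blk 5, set 1) → VC-HIT  vc=[3, 15]
11: 0x39 (blk 3, set 1) → VC-HIT  vc=[5, 15]

VC = [5, 15]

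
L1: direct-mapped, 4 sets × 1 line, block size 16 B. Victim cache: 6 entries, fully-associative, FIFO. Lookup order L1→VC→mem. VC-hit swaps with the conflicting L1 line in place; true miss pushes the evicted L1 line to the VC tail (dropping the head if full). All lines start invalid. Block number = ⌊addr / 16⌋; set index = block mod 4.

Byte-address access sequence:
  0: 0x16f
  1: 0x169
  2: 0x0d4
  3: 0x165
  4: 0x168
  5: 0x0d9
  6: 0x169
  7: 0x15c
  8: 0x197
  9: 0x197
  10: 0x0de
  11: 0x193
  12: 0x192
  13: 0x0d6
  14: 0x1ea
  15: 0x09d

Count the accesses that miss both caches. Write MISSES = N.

MISSES = 6

0: 0x16f (blk 22, set 2) → MISS  vc=[]
1: 0x169 (blk 22, set 2) → L1-HIT  vc=[]
2: 0xd4 (blk 13, set 1) → MISS  vc=[]
3: 0x165 (blk 22, set 2) → L1-HIT  vc=[]
4: 0x168 (blk 22, set 2) → L1-HIT  vc=[]
5: 0xd9 (blk 13, set 1) → L1-HIT  vc=[]
6: 0x169 (blk 22, set 2) → L1-HIT  vc=[]
7: 0x15c (blk 21, set 1) → MISS  vc=[13]
8: 0x197 (blk 25, set 1) → MISS  vc=[13, 21]
9: 0x197 (blk 25, set 1) → L1-HIT  vc=[13, 21]
10: 0xde (blk 13, set 1) → VC-HIT  vc=[25, 21]
11: 0x193 (blk 25, set 1) → VC-HIT  vc=[13, 21]
12: 0x192 (blk 25, set 1) → L1-HIT  vc=[13, 21]
13: 0xd6 (blk 13, set 1) → VC-HIT  vc=[25, 21]
14: 0x1ea (blk 30, set 2) → MISS  vc=[25, 21, 22]
15: 0x9d (blk 9, set 1) → MISS  vc=[25, 21, 22, 13]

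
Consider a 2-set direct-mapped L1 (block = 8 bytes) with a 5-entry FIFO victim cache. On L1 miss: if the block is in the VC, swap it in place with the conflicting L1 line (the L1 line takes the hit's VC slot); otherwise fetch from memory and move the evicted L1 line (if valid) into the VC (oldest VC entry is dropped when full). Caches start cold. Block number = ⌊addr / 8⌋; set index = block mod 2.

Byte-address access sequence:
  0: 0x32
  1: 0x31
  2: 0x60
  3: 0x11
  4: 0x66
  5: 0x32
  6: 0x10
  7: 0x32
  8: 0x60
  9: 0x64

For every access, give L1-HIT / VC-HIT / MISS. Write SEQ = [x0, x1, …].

SEQ = [MISS, L1-HIT, MISS, MISS, VC-HIT, VC-HIT, VC-HIT, VC-HIT, VC-HIT, L1-HIT]

0: 0x32 (blk 6, set 0) → MISS  vc=[]
1: 0x31 (blk 6, set 0) → L1-HIT  vc=[]
2: 0x60 (blk 12, set 0) → MISS  vc=[6]
3: 0x11 (blk 2, set 0) → MISS  vc=[6, 12]
4: 0x66 (blk 12, set 0) → VC-HIT  vc=[6, 2]
5: 0x32 (blk 6, set 0) → VC-HIT  vc=[12, 2]
6: 0x10 (blk 2, set 0) → VC-HIT  vc=[12, 6]
7: 0x32 (blk 6, set 0) → VC-HIT  vc=[12, 2]
8: 0x60 (blk 12, set 0) → VC-HIT  vc=[6, 2]
9: 0x64 (blk 12, set 0) → L1-HIT  vc=[6, 2]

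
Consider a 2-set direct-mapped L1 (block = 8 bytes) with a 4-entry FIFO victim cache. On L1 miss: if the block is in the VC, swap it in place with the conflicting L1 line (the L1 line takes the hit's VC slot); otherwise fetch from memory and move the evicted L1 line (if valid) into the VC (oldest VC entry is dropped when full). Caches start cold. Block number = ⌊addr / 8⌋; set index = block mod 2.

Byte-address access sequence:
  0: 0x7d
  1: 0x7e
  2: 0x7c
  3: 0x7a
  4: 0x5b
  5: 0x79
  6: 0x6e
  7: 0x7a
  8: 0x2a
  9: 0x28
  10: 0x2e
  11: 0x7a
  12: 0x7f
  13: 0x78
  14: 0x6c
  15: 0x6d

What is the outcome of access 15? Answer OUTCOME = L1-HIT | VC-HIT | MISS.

0: 0x7d (blk 15, set 1) → MISS  vc=[]
1: 0x7e (blk 15, set 1) → L1-HIT  vc=[]
2: 0x7c (blk 15, set 1) → L1-HIT  vc=[]
3: 0x7a (blk 15, set 1) → L1-HIT  vc=[]
4: 0x5b (blk 11, set 1) → MISS  vc=[15]
5: 0x79 (blk 15, set 1) → VC-HIT  vc=[11]
6: 0x6e (blk 13, set 1) → MISS  vc=[11, 15]
7: 0x7a (blk 15, set 1) → VC-HIT  vc=[11, 13]
8: 0x2a (blk 5, set 1) → MISS  vc=[11, 13, 15]
9: 0x28 (blk 5, set 1) → L1-HIT  vc=[11, 13, 15]
10: 0x2e (blk 5, set 1) → L1-HIT  vc=[11, 13, 15]
11: 0x7a (blk 15, set 1) → VC-HIT  vc=[11, 13, 5]
12: 0x7f (blk 15, set 1) → L1-HIT  vc=[11, 13, 5]
13: 0x78 (blk 15, set 1) → L1-HIT  vc=[11, 13, 5]
14: 0x6c (blk 13, set 1) → VC-HIT  vc=[11, 15, 5]
15: 0x6d (blk 13, set 1) → L1-HIT  vc=[11, 15, 5]

OUTCOME = L1-HIT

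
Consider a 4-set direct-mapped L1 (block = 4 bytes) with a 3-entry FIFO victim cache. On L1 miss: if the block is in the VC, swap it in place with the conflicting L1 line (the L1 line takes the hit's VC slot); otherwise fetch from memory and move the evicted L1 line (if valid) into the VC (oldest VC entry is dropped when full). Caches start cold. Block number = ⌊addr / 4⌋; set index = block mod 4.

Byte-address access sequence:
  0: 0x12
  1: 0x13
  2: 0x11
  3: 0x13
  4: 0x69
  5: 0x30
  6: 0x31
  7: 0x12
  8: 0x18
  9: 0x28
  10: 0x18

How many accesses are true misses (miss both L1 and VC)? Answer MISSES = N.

MISSES = 5

#0 0x12→b4/s0 MISS; vc=[]
#1 0x13→b4/s0 L1-HIT; vc=[]
#2 0x11→b4/s0 L1-HIT; vc=[]
#3 0x13→b4/s0 L1-HIT; vc=[]
#4 0x69→b26/s2 MISS; vc=[]
#5 0x30→b12/s0 MISS; vc=[4]
#6 0x31→b12/s0 L1-HIT; vc=[4]
#7 0x12→b4/s0 VC-HIT; vc=[12]
#8 0x18→b6/s2 MISS; vc=[12,26]
#9 0x28→b10/s2 MISS; vc=[12,26,6]
#10 0x18→b6/s2 VC-HIT; vc=[12,26,10]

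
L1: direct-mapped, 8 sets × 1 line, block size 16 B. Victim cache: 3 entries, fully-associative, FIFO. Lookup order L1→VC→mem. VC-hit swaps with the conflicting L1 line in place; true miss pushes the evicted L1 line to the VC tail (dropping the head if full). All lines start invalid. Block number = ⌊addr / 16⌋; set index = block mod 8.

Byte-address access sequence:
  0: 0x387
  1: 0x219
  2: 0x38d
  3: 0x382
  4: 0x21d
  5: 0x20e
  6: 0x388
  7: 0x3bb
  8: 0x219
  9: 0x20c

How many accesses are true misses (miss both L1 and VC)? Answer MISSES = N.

MISSES = 4

  [0] addr=0x387 blk=56 s=0: MISS | VC []
  [1] addr=0x219 blk=33 s=1: MISS | VC []
  [2] addr=0x38d blk=56 s=0: L1-HIT | VC []
  [3] addr=0x382 blk=56 s=0: L1-HIT | VC []
  [4] addr=0x21d blk=33 s=1: L1-HIT | VC []
  [5] addr=0x20e blk=32 s=0: MISS | VC [56]
  [6] addr=0x388 blk=56 s=0: VC-HIT | VC [32]
  [7] addr=0x3bb blk=59 s=3: MISS | VC [32]
  [8] addr=0x219 blk=33 s=1: L1-HIT | VC [32]
  [9] addr=0x20c blk=32 s=0: VC-HIT | VC [56]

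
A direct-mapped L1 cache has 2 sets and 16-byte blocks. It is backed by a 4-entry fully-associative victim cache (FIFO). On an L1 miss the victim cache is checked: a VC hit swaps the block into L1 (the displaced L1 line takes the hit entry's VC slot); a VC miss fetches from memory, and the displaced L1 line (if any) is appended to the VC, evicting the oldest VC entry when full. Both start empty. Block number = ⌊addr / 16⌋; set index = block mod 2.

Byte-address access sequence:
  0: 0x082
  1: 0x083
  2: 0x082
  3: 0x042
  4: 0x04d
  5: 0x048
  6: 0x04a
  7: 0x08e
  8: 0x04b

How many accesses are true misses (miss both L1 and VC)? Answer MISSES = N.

0: 0x82 (blk 8, set 0) → MISS  vc=[]
1: 0x83 (blk 8, set 0) → L1-HIT  vc=[]
2: 0x82 (blk 8, set 0) → L1-HIT  vc=[]
3: 0x42 (blk 4, set 0) → MISS  vc=[8]
4: 0x4d (blk 4, set 0) → L1-HIT  vc=[8]
5: 0x48 (blk 4, set 0) → L1-HIT  vc=[8]
6: 0x4a (blk 4, set 0) → L1-HIT  vc=[8]
7: 0x8e (blk 8, set 0) → VC-HIT  vc=[4]
8: 0x4b (blk 4, set 0) → VC-HIT  vc=[8]

MISSES = 2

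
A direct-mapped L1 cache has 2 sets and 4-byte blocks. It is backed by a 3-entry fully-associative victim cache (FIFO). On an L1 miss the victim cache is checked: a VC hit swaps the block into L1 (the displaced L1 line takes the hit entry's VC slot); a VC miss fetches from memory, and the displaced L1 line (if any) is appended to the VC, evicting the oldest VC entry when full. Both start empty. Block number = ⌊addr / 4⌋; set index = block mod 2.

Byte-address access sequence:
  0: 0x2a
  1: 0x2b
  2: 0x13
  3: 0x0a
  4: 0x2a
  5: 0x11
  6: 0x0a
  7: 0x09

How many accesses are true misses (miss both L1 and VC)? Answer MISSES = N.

#0 0x2a→b10/s0 MISS; vc=[]
#1 0x2b→b10/s0 L1-HIT; vc=[]
#2 0x13→b4/s0 MISS; vc=[10]
#3 0xa→b2/s0 MISS; vc=[10,4]
#4 0x2a→b10/s0 VC-HIT; vc=[2,4]
#5 0x11→b4/s0 VC-HIT; vc=[2,10]
#6 0xa→b2/s0 VC-HIT; vc=[4,10]
#7 0x9→b2/s0 L1-HIT; vc=[4,10]

MISSES = 3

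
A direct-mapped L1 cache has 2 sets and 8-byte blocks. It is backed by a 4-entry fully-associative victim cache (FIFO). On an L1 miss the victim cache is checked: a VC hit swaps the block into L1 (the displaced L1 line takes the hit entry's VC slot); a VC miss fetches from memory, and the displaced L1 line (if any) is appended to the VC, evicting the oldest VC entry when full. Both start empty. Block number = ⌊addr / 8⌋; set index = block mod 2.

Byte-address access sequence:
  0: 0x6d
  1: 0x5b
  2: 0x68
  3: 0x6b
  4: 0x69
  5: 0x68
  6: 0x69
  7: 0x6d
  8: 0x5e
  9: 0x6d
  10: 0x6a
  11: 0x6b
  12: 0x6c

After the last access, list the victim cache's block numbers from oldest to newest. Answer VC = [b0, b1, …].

0: 0x6d (blk 13, set 1) → MISS  vc=[]
1: 0x5b (blk 11, set 1) → MISS  vc=[13]
2: 0x68 (blk 13, set 1) → VC-HIT  vc=[11]
3: 0x6b (blk 13, set 1) → L1-HIT  vc=[11]
4: 0x69 (blk 13, set 1) → L1-HIT  vc=[11]
5: 0x68 (blk 13, set 1) → L1-HIT  vc=[11]
6: 0x69 (blk 13, set 1) → L1-HIT  vc=[11]
7: 0x6d (blk 13, set 1) → L1-HIT  vc=[11]
8: 0x5e (blk 11, set 1) → VC-HIT  vc=[13]
9: 0x6d (blk 13, set 1) → VC-HIT  vc=[11]
10: 0x6a (blk 13, set 1) → L1-HIT  vc=[11]
11: 0x6b (blk 13, set 1) → L1-HIT  vc=[11]
12: 0x6c (blk 13, set 1) → L1-HIT  vc=[11]

VC = [11]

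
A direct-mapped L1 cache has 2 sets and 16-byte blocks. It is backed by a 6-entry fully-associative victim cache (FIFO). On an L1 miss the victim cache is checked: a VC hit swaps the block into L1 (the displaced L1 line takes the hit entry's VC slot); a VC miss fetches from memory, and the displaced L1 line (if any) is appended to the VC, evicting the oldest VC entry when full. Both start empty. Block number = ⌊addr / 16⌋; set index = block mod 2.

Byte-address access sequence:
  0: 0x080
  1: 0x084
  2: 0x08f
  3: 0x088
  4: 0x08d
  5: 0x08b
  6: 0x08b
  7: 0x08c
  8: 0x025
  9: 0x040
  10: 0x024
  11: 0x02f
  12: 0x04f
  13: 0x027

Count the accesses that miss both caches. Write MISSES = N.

  [0] addr=0x80 blk=8 s=0: MISS | VC []
  [1] addr=0x84 blk=8 s=0: L1-HIT | VC []
  [2] addr=0x8f blk=8 s=0: L1-HIT | VC []
  [3] addr=0x88 blk=8 s=0: L1-HIT | VC []
  [4] addr=0x8d blk=8 s=0: L1-HIT | VC []
  [5] addr=0x8b blk=8 s=0: L1-HIT | VC []
  [6] addr=0x8b blk=8 s=0: L1-HIT | VC []
  [7] addr=0x8c blk=8 s=0: L1-HIT | VC []
  [8] addr=0x25 blk=2 s=0: MISS | VC [8]
  [9] addr=0x40 blk=4 s=0: MISS | VC [8, 2]
  [10] addr=0x24 blk=2 s=0: VC-HIT | VC [8, 4]
  [11] addr=0x2f blk=2 s=0: L1-HIT | VC [8, 4]
  [12] addr=0x4f blk=4 s=0: VC-HIT | VC [8, 2]
  [13] addr=0x27 blk=2 s=0: VC-HIT | VC [8, 4]

MISSES = 3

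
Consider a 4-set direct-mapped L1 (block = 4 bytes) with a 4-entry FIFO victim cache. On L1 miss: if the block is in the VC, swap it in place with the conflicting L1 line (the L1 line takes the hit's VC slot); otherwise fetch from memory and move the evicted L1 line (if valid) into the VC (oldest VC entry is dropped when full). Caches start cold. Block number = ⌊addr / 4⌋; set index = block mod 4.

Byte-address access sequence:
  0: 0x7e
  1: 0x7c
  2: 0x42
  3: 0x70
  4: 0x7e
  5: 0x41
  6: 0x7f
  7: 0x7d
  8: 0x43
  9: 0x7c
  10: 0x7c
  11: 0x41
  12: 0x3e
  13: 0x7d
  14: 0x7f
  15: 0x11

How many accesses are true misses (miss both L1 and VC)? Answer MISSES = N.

MISSES = 5

0: 0x7e (blk 31, set 3) → MISS  vc=[]
1: 0x7c (blk 31, set 3) → L1-HIT  vc=[]
2: 0x42 (blk 16, set 0) → MISS  vc=[]
3: 0x70 (blk 28, set 0) → MISS  vc=[16]
4: 0x7e (blk 31, set 3) → L1-HIT  vc=[16]
5: 0x41 (blk 16, set 0) → VC-HIT  vc=[28]
6: 0x7f (blk 31, set 3) → L1-HIT  vc=[28]
7: 0x7d (blk 31, set 3) → L1-HIT  vc=[28]
8: 0x43 (blk 16, set 0) → L1-HIT  vc=[28]
9: 0x7c (blk 31, set 3) → L1-HIT  vc=[28]
10: 0x7c (blk 31, set 3) → L1-HIT  vc=[28]
11: 0x41 (blk 16, set 0) → L1-HIT  vc=[28]
12: 0x3e (blk 15, set 3) → MISS  vc=[28, 31]
13: 0x7d (blk 31, set 3) → VC-HIT  vc=[28, 15]
14: 0x7f (blk 31, set 3) → L1-HIT  vc=[28, 15]
15: 0x11 (blk 4, set 0) → MISS  vc=[28, 15, 16]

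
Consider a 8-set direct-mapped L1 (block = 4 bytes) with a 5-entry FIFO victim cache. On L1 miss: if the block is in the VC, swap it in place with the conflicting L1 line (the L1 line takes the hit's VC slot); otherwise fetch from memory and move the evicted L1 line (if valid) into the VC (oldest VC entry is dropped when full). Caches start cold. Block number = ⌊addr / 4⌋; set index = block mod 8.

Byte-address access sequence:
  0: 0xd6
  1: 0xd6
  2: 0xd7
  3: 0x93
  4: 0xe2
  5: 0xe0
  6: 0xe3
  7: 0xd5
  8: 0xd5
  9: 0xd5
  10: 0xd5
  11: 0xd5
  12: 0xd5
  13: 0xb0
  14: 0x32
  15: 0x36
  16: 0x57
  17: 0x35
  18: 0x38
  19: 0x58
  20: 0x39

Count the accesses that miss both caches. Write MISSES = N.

MISSES = 9

0: 0xd6 (blk 53, set 5) → MISS  vc=[]
1: 0xd6 (blk 53, set 5) → L1-HIT  vc=[]
2: 0xd7 (blk 53, set 5) → L1-HIT  vc=[]
3: 0x93 (blk 36, set 4) → MISS  vc=[]
4: 0xe2 (blk 56, set 0) → MISS  vc=[]
5: 0xe0 (blk 56, set 0) → L1-HIT  vc=[]
6: 0xe3 (blk 56, set 0) → L1-HIT  vc=[]
7: 0xd5 (blk 53, set 5) → L1-HIT  vc=[]
8: 0xd5 (blk 53, set 5) → L1-HIT  vc=[]
9: 0xd5 (blk 53, set 5) → L1-HIT  vc=[]
10: 0xd5 (blk 53, set 5) → L1-HIT  vc=[]
11: 0xd5 (blk 53, set 5) → L1-HIT  vc=[]
12: 0xd5 (blk 53, set 5) → L1-HIT  vc=[]
13: 0xb0 (blk 44, set 4) → MISS  vc=[36]
14: 0x32 (blk 12, set 4) → MISS  vc=[36, 44]
15: 0x36 (blk 13, set 5) → MISS  vc=[36, 44, 53]
16: 0x57 (blk 21, set 5) → MISS  vc=[36, 44, 53, 13]
17: 0x35 (blk 13, set 5) → VC-HIT  vc=[36, 44, 53, 21]
18: 0x38 (blk 14, set 6) → MISS  vc=[36, 44, 53, 21]
19: 0x58 (blk 22, set 6) → MISS  vc=[36, 44, 53, 21, 14]
20: 0x39 (blk 14, set 6) → VC-HIT  vc=[36, 44, 53, 21, 22]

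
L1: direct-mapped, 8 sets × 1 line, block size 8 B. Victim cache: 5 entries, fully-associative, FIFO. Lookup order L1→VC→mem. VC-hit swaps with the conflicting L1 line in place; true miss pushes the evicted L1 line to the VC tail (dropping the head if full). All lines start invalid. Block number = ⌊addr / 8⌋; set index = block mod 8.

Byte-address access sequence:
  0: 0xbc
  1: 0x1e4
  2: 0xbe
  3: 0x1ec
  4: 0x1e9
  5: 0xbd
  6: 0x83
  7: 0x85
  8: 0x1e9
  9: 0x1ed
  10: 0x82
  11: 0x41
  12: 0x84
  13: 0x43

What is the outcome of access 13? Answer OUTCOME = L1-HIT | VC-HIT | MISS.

#0 0xbc→b23/s7 MISS; vc=[]
#1 0x1e4→b60/s4 MISS; vc=[]
#2 0xbe→b23/s7 L1-HIT; vc=[]
#3 0x1ec→b61/s5 MISS; vc=[]
#4 0x1e9→b61/s5 L1-HIT; vc=[]
#5 0xbd→b23/s7 L1-HIT; vc=[]
#6 0x83→b16/s0 MISS; vc=[]
#7 0x85→b16/s0 L1-HIT; vc=[]
#8 0x1e9→b61/s5 L1-HIT; vc=[]
#9 0x1ed→b61/s5 L1-HIT; vc=[]
#10 0x82→b16/s0 L1-HIT; vc=[]
#11 0x41→b8/s0 MISS; vc=[16]
#12 0x84→b16/s0 VC-HIT; vc=[8]
#13 0x43→b8/s0 VC-HIT; vc=[16]

OUTCOME = VC-HIT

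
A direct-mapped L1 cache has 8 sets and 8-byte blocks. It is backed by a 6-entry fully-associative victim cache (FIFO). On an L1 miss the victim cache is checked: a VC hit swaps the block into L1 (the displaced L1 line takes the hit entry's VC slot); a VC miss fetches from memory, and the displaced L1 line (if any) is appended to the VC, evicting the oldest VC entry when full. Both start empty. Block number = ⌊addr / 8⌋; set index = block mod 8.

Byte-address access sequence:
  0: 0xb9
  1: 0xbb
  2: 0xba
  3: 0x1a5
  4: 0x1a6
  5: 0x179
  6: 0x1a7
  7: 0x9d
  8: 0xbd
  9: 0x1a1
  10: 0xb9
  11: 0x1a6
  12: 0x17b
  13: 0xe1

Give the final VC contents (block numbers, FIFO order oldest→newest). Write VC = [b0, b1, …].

VC = [23, 52]

#0 0xb9→b23/s7 MISS; vc=[]
#1 0xbb→b23/s7 L1-HIT; vc=[]
#2 0xba→b23/s7 L1-HIT; vc=[]
#3 0x1a5→b52/s4 MISS; vc=[]
#4 0x1a6→b52/s4 L1-HIT; vc=[]
#5 0x179→b47/s7 MISS; vc=[23]
#6 0x1a7→b52/s4 L1-HIT; vc=[23]
#7 0x9d→b19/s3 MISS; vc=[23]
#8 0xbd→b23/s7 VC-HIT; vc=[47]
#9 0x1a1→b52/s4 L1-HIT; vc=[47]
#10 0xb9→b23/s7 L1-HIT; vc=[47]
#11 0x1a6→b52/s4 L1-HIT; vc=[47]
#12 0x17b→b47/s7 VC-HIT; vc=[23]
#13 0xe1→b28/s4 MISS; vc=[23,52]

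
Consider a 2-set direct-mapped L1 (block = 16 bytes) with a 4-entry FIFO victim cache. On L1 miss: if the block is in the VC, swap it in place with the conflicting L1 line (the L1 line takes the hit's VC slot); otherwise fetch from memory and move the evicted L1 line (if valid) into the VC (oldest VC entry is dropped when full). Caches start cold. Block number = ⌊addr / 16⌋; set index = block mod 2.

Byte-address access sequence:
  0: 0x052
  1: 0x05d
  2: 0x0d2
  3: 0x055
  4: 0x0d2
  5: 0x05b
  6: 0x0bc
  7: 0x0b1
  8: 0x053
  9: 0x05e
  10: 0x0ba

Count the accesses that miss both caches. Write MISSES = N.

  [0] addr=0x52 blk=5 s=1: MISS | VC []
  [1] addr=0x5d blk=5 s=1: L1-HIT | VC []
  [2] addr=0xd2 blk=13 s=1: MISS | VC [5]
  [3] addr=0x55 blk=5 s=1: VC-HIT | VC [13]
  [4] addr=0xd2 blk=13 s=1: VC-HIT | VC [5]
  [5] addr=0x5b blk=5 s=1: VC-HIT | VC [13]
  [6] addr=0xbc blk=11 s=1: MISS | VC [13, 5]
  [7] addr=0xb1 blk=11 s=1: L1-HIT | VC [13, 5]
  [8] addr=0x53 blk=5 s=1: VC-HIT | VC [13, 11]
  [9] addr=0x5e blk=5 s=1: L1-HIT | VC [13, 11]
  [10] addr=0xba blk=11 s=1: VC-HIT | VC [13, 5]

MISSES = 3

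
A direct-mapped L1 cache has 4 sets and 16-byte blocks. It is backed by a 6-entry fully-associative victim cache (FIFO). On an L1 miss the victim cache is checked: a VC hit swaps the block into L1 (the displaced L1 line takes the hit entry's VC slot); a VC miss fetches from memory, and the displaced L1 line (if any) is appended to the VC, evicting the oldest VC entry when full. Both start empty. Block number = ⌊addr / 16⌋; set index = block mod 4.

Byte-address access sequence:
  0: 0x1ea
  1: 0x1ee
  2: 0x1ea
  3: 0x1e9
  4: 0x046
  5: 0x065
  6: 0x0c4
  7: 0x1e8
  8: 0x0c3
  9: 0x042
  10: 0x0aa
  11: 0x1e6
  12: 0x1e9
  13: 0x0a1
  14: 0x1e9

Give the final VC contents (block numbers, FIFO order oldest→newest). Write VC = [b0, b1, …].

#0 0x1ea→b30/s2 MISS; vc=[]
#1 0x1ee→b30/s2 L1-HIT; vc=[]
#2 0x1ea→b30/s2 L1-HIT; vc=[]
#3 0x1e9→b30/s2 L1-HIT; vc=[]
#4 0x46→b4/s0 MISS; vc=[]
#5 0x65→b6/s2 MISS; vc=[30]
#6 0xc4→b12/s0 MISS; vc=[30,4]
#7 0x1e8→b30/s2 VC-HIT; vc=[6,4]
#8 0xc3→b12/s0 L1-HIT; vc=[6,4]
#9 0x42→b4/s0 VC-HIT; vc=[6,12]
#10 0xaa→b10/s2 MISS; vc=[6,12,30]
#11 0x1e6→b30/s2 VC-HIT; vc=[6,12,10]
#12 0x1e9→b30/s2 L1-HIT; vc=[6,12,10]
#13 0xa1→b10/s2 VC-HIT; vc=[6,12,30]
#14 0x1e9→b30/s2 VC-HIT; vc=[6,12,10]

VC = [6, 12, 10]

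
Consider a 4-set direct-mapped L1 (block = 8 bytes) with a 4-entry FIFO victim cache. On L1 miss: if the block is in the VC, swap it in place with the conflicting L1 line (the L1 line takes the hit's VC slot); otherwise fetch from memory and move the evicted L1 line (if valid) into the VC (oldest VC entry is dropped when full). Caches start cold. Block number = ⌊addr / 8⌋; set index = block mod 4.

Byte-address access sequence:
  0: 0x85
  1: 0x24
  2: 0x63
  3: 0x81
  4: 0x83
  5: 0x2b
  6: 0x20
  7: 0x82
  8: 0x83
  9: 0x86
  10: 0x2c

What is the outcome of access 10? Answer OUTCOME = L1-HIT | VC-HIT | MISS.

  [0] addr=0x85 blk=16 s=0: MISS | VC []
  [1] addr=0x24 blk=4 s=0: MISS | VC [16]
  [2] addr=0x63 blk=12 s=0: MISS | VC [16, 4]
  [3] addr=0x81 blk=16 s=0: VC-HIT | VC [12, 4]
  [4] addr=0x83 blk=16 s=0: L1-HIT | VC [12, 4]
  [5] addr=0x2b blk=5 s=1: MISS | VC [12, 4]
  [6] addr=0x20 blk=4 s=0: VC-HIT | VC [12, 16]
  [7] addr=0x82 blk=16 s=0: VC-HIT | VC [12, 4]
  [8] addr=0x83 blk=16 s=0: L1-HIT | VC [12, 4]
  [9] addr=0x86 blk=16 s=0: L1-HIT | VC [12, 4]
  [10] addr=0x2c blk=5 s=1: L1-HIT | VC [12, 4]

OUTCOME = L1-HIT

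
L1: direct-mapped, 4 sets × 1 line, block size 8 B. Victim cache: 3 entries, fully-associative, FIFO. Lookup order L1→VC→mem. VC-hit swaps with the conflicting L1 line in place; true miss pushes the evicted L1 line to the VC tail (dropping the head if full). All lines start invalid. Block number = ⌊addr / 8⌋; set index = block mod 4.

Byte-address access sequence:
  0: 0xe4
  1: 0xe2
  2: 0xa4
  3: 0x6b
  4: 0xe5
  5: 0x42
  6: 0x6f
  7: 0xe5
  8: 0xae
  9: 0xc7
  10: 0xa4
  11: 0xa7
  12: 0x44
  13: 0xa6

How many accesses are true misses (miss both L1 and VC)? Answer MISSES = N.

MISSES = 8

0: 0xe4 (blk 28, set 0) → MISS  vc=[]
1: 0xe2 (blk 28, set 0) → L1-HIT  vc=[]
2: 0xa4 (blk 20, set 0) → MISS  vc=[28]
3: 0x6b (blk 13, set 1) → MISS  vc=[28]
4: 0xe5 (blk 28, set 0) → VC-HIT  vc=[20]
5: 0x42 (blk 8, set 0) → MISS  vc=[20, 28]
6: 0x6f (blk 13, set 1) → L1-HIT  vc=[20, 28]
7: 0xe5 (blk 28, set 0) → VC-HIT  vc=[20, 8]
8: 0xae (blk 21, set 1) → MISS  vc=[20, 8, 13]
9: 0xc7 (blk 24, set 0) → MISS  vc=[8, 13, 28]
10: 0xa4 (blk 20, set 0) → MISS  vc=[13, 28, 24]
11: 0xa7 (blk 20, set 0) → L1-HIT  vc=[13, 28, 24]
12: 0x44 (blk 8, set 0) → MISS  vc=[28, 24, 20]
13: 0xa6 (blk 20, set 0) → VC-HIT  vc=[28, 24, 8]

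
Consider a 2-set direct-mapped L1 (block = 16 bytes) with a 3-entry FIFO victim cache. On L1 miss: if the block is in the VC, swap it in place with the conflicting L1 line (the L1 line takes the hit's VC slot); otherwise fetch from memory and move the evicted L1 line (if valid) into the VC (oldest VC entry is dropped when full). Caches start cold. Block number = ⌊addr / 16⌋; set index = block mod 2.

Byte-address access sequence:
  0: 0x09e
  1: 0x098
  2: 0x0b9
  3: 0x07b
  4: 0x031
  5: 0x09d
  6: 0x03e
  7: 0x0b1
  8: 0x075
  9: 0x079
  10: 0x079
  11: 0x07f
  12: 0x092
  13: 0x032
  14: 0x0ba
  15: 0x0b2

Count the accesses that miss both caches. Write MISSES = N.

MISSES = 4

#0 0x9e→b9/s1 MISS; vc=[]
#1 0x98→b9/s1 L1-HIT; vc=[]
#2 0xb9→b11/s1 MISS; vc=[9]
#3 0x7b→b7/s1 MISS; vc=[9,11]
#4 0x31→b3/s1 MISS; vc=[9,11,7]
#5 0x9d→b9/s1 VC-HIT; vc=[3,11,7]
#6 0x3e→b3/s1 VC-HIT; vc=[9,11,7]
#7 0xb1→b11/s1 VC-HIT; vc=[9,3,7]
#8 0x75→b7/s1 VC-HIT; vc=[9,3,11]
#9 0x79→b7/s1 L1-HIT; vc=[9,3,11]
#10 0x79→b7/s1 L1-HIT; vc=[9,3,11]
#11 0x7f→b7/s1 L1-HIT; vc=[9,3,11]
#12 0x92→b9/s1 VC-HIT; vc=[7,3,11]
#13 0x32→b3/s1 VC-HIT; vc=[7,9,11]
#14 0xba→b11/s1 VC-HIT; vc=[7,9,3]
#15 0xb2→b11/s1 L1-HIT; vc=[7,9,3]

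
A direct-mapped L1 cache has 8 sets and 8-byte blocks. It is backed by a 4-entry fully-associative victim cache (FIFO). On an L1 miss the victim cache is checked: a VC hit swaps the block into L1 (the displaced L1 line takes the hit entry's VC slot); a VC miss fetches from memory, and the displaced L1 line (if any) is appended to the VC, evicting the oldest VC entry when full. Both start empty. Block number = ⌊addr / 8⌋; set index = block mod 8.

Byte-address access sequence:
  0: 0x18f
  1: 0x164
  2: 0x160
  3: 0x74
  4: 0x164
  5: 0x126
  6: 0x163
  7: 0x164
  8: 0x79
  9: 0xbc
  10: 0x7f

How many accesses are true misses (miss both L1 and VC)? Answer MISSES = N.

MISSES = 6

#0 0x18f→b49/s1 MISS; vc=[]
#1 0x164→b44/s4 MISS; vc=[]
#2 0x160→b44/s4 L1-HIT; vc=[]
#3 0x74→b14/s6 MISS; vc=[]
#4 0x164→b44/s4 L1-HIT; vc=[]
#5 0x126→b36/s4 MISS; vc=[44]
#6 0x163→b44/s4 VC-HIT; vc=[36]
#7 0x164→b44/s4 L1-HIT; vc=[36]
#8 0x79→b15/s7 MISS; vc=[36]
#9 0xbc→b23/s7 MISS; vc=[36,15]
#10 0x7f→b15/s7 VC-HIT; vc=[36,23]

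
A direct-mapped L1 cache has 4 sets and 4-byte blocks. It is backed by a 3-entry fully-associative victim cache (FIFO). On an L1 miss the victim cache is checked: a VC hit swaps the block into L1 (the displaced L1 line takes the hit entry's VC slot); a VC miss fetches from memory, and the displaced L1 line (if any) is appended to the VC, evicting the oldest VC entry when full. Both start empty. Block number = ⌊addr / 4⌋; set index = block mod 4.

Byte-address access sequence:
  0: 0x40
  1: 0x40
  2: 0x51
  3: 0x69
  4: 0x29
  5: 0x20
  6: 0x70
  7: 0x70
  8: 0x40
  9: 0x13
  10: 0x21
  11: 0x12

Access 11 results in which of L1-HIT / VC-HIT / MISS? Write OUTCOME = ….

OUTCOME = VC-HIT

#0 0x40→b16/s0 MISS; vc=[]
#1 0x40→b16/s0 L1-HIT; vc=[]
#2 0x51→b20/s0 MISS; vc=[16]
#3 0x69→b26/s2 MISS; vc=[16]
#4 0x29→b10/s2 MISS; vc=[16,26]
#5 0x20→b8/s0 MISS; vc=[16,26,20]
#6 0x70→b28/s0 MISS; vc=[26,20,8]
#7 0x70→b28/s0 L1-HIT; vc=[26,20,8]
#8 0x40→b16/s0 MISS; vc=[20,8,28]
#9 0x13→b4/s0 MISS; vc=[8,28,16]
#10 0x21→b8/s0 VC-HIT; vc=[4,28,16]
#11 0x12→b4/s0 VC-HIT; vc=[8,28,16]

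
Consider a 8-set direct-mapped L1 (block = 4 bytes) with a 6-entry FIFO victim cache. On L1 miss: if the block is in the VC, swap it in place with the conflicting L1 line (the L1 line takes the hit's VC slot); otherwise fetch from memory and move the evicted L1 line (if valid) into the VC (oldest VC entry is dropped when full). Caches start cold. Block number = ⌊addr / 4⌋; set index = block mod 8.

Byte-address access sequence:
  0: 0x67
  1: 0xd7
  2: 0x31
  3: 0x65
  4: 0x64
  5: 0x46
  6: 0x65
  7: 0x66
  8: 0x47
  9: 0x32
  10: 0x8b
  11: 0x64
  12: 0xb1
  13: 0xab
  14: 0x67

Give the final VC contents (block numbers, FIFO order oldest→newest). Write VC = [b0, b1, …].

VC = [17, 12, 34]

#0 0x67→b25/s1 MISS; vc=[]
#1 0xd7→b53/s5 MISS; vc=[]
#2 0x31→b12/s4 MISS; vc=[]
#3 0x65→b25/s1 L1-HIT; vc=[]
#4 0x64→b25/s1 L1-HIT; vc=[]
#5 0x46→b17/s1 MISS; vc=[25]
#6 0x65→b25/s1 VC-HIT; vc=[17]
#7 0x66→b25/s1 L1-HIT; vc=[17]
#8 0x47→b17/s1 VC-HIT; vc=[25]
#9 0x32→b12/s4 L1-HIT; vc=[25]
#10 0x8b→b34/s2 MISS; vc=[25]
#11 0x64→b25/s1 VC-HIT; vc=[17]
#12 0xb1→b44/s4 MISS; vc=[17,12]
#13 0xab→b42/s2 MISS; vc=[17,12,34]
#14 0x67→b25/s1 L1-HIT; vc=[17,12,34]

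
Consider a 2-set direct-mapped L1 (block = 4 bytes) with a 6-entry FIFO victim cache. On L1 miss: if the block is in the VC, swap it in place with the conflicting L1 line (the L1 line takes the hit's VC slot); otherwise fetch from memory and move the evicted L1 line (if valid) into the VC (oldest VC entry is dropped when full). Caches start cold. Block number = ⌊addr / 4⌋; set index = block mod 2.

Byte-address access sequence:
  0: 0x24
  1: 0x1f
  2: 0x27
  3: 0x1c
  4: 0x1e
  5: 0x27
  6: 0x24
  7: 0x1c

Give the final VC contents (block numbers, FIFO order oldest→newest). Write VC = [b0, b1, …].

0: 0x24 (blk 9, set 1) → MISS  vc=[]
1: 0x1f (blk 7, set 1) → MISS  vc=[9]
2: 0x27 (blk 9, set 1) → VC-HIT  vc=[7]
3: 0x1c (blk 7, set 1) → VC-HIT  vc=[9]
4: 0x1e (blk 7, set 1) → L1-HIT  vc=[9]
5: 0x27 (blk 9, set 1) → VC-HIT  vc=[7]
6: 0x24 (blk 9, set 1) → L1-HIT  vc=[7]
7: 0x1c (blk 7, set 1) → VC-HIT  vc=[9]

VC = [9]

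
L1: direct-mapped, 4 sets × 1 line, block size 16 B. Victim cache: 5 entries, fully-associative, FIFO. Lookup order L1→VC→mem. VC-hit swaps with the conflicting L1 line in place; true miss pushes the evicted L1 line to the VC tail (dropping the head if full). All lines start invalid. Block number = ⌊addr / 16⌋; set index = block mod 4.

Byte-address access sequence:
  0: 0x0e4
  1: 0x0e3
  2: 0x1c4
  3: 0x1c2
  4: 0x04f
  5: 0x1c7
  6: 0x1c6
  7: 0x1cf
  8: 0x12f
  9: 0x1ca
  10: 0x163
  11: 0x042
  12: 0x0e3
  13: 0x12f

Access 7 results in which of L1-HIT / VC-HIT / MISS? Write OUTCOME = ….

OUTCOME = L1-HIT

  [0] addr=0xe4 blk=14 s=2: MISS | VC []
  [1] addr=0xe3 blk=14 s=2: L1-HIT | VC []
  [2] addr=0x1c4 blk=28 s=0: MISS | VC []
  [3] addr=0x1c2 blk=28 s=0: L1-HIT | VC []
  [4] addr=0x4f blk=4 s=0: MISS | VC [28]
  [5] addr=0x1c7 blk=28 s=0: VC-HIT | VC [4]
  [6] addr=0x1c6 blk=28 s=0: L1-HIT | VC [4]
  [7] addr=0x1cf blk=28 s=0: L1-HIT | VC [4]
  [8] addr=0x12f blk=18 s=2: MISS | VC [4, 14]
  [9] addr=0x1ca blk=28 s=0: L1-HIT | VC [4, 14]
  [10] addr=0x163 blk=22 s=2: MISS | VC [4, 14, 18]
  [11] addr=0x42 blk=4 s=0: VC-HIT | VC [28, 14, 18]
  [12] addr=0xe3 blk=14 s=2: VC-HIT | VC [28, 22, 18]
  [13] addr=0x12f blk=18 s=2: VC-HIT | VC [28, 22, 14]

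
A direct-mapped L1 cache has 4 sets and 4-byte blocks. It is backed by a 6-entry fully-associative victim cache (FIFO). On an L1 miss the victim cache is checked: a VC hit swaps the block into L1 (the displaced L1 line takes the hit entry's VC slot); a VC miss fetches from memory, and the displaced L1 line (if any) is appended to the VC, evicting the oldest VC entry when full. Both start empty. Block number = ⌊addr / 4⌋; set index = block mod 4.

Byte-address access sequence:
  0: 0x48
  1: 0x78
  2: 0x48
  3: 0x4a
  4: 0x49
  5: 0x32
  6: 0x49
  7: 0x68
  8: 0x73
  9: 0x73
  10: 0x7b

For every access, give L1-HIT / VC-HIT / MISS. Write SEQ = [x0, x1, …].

SEQ = [MISS, MISS, VC-HIT, L1-HIT, L1-HIT, MISS, L1-HIT, MISS, MISS, L1-HIT, VC-HIT]

0: 0x48 (blk 18, set 2) → MISS  vc=[]
1: 0x78 (blk 30, set 2) → MISS  vc=[18]
2: 0x48 (blk 18, set 2) → VC-HIT  vc=[30]
3: 0x4a (blk 18, set 2) → L1-HIT  vc=[30]
4: 0x49 (blk 18, set 2) → L1-HIT  vc=[30]
5: 0x32 (blk 12, set 0) → MISS  vc=[30]
6: 0x49 (blk 18, set 2) → L1-HIT  vc=[30]
7: 0x68 (blk 26, set 2) → MISS  vc=[30, 18]
8: 0x73 (blk 28, set 0) → MISS  vc=[30, 18, 12]
9: 0x73 (blk 28, set 0) → L1-HIT  vc=[30, 18, 12]
10: 0x7b (blk 30, set 2) → VC-HIT  vc=[26, 18, 12]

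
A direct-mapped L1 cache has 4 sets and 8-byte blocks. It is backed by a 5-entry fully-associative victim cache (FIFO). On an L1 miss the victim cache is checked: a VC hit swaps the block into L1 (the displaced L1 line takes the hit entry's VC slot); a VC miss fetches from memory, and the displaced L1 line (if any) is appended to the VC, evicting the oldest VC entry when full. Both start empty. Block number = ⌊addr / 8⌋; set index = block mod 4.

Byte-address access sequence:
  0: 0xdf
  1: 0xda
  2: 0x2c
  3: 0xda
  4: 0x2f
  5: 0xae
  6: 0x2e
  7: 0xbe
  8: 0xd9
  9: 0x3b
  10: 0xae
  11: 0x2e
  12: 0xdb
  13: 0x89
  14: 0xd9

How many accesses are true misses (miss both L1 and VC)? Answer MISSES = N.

MISSES = 6

  [0] addr=0xdf blk=27 s=3: MISS | VC []
  [1] addr=0xda blk=27 s=3: L1-HIT | VC []
  [2] addr=0x2c blk=5 s=1: MISS | VC []
  [3] addr=0xda blk=27 s=3: L1-HIT | VC []
  [4] addr=0x2f blk=5 s=1: L1-HIT | VC []
  [5] addr=0xae blk=21 s=1: MISS | VC [5]
  [6] addr=0x2e blk=5 s=1: VC-HIT | VC [21]
  [7] addr=0xbe blk=23 s=3: MISS | VC [21, 27]
  [8] addr=0xd9 blk=27 s=3: VC-HIT | VC [21, 23]
  [9] addr=0x3b blk=7 s=3: MISS | VC [21, 23, 27]
  [10] addr=0xae blk=21 s=1: VC-HIT | VC [5, 23, 27]
  [11] addr=0x2e blk=5 s=1: VC-HIT | VC [21, 23, 27]
  [12] addr=0xdb blk=27 s=3: VC-HIT | VC [21, 23, 7]
  [13] addr=0x89 blk=17 s=1: MISS | VC [21, 23, 7, 5]
  [14] addr=0xd9 blk=27 s=3: L1-HIT | VC [21, 23, 7, 5]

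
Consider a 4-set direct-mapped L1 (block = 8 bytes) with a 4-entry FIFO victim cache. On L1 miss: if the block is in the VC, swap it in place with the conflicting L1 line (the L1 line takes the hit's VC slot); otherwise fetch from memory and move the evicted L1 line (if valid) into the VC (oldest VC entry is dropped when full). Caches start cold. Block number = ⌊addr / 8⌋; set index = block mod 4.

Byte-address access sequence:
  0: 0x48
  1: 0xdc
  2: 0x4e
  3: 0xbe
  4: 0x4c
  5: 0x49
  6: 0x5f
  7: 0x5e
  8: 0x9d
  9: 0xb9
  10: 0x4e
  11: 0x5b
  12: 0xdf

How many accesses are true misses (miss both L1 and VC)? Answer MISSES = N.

MISSES = 5

  [0] addr=0x48 blk=9 s=1: MISS | VC []
  [1] addr=0xdc blk=27 s=3: MISS | VC []
  [2] addr=0x4e blk=9 s=1: L1-HIT | VC []
  [3] addr=0xbe blk=23 s=3: MISS | VC [27]
  [4] addr=0x4c blk=9 s=1: L1-HIT | VC [27]
  [5] addr=0x49 blk=9 s=1: L1-HIT | VC [27]
  [6] addr=0x5f blk=11 s=3: MISS | VC [27, 23]
  [7] addr=0x5e blk=11 s=3: L1-HIT | VC [27, 23]
  [8] addr=0x9d blk=19 s=3: MISS | VC [27, 23, 11]
  [9] addr=0xb9 blk=23 s=3: VC-HIT | VC [27, 19, 11]
  [10] addr=0x4e blk=9 s=1: L1-HIT | VC [27, 19, 11]
  [11] addr=0x5b blk=11 s=3: VC-HIT | VC [27, 19, 23]
  [12] addr=0xdf blk=27 s=3: VC-HIT | VC [11, 19, 23]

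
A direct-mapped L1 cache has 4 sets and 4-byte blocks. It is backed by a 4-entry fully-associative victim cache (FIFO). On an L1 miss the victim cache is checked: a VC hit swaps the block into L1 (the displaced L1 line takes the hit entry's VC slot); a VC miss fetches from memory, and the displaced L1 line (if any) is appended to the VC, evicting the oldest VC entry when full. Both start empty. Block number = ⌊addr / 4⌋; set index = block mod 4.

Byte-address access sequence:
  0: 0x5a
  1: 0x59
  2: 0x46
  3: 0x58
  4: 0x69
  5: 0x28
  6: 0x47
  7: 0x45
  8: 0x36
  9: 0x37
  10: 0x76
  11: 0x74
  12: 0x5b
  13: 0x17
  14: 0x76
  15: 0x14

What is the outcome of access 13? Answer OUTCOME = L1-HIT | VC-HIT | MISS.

OUTCOME = MISS

0: 0x5a (blk 22, set 2) → MISS  vc=[]
1: 0x59 (blk 22, set 2) → L1-HIT  vc=[]
2: 0x46 (blk 17, set 1) → MISS  vc=[]
3: 0x58 (blk 22, set 2) → L1-HIT  vc=[]
4: 0x69 (blk 26, set 2) → MISS  vc=[22]
5: 0x28 (blk 10, set 2) → MISS  vc=[22, 26]
6: 0x47 (blk 17, set 1) → L1-HIT  vc=[22, 26]
7: 0x45 (blk 17, set 1) → L1-HIT  vc=[22, 26]
8: 0x36 (blk 13, set 1) → MISS  vc=[22, 26, 17]
9: 0x37 (blk 13, set 1) → L1-HIT  vc=[22, 26, 17]
10: 0x76 (blk 29, set 1) → MISS  vc=[22, 26, 17, 13]
11: 0x74 (blk 29, set 1) → L1-HIT  vc=[22, 26, 17, 13]
12: 0x5b (blk 22, set 2) → VC-HIT  vc=[10, 26, 17, 13]
13: 0x17 (blk 5, set 1) → MISS  vc=[26, 17, 13, 29]
14: 0x76 (blk 29, set 1) → VC-HIT  vc=[26, 17, 13, 5]
15: 0x14 (blk 5, set 1) → VC-HIT  vc=[26, 17, 13, 29]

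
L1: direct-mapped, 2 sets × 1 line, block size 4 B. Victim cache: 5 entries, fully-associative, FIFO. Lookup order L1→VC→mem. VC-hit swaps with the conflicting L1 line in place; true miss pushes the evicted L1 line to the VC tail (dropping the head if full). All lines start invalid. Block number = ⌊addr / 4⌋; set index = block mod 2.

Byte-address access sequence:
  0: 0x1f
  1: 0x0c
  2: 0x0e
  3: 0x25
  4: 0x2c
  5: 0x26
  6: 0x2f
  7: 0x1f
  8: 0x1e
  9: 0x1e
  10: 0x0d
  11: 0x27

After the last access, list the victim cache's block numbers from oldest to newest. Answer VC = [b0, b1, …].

VC = [11, 7, 3]

0: 0x1f (blk 7, set 1) → MISS  vc=[]
1: 0xc (blk 3, set 1) → MISS  vc=[7]
2: 0xe (blk 3, set 1) → L1-HIT  vc=[7]
3: 0x25 (blk 9, set 1) → MISS  vc=[7, 3]
4: 0x2c (blk 11, set 1) → MISS  vc=[7, 3, 9]
5: 0x26 (blk 9, set 1) → VC-HIT  vc=[7, 3, 11]
6: 0x2f (blk 11, set 1) → VC-HIT  vc=[7, 3, 9]
7: 0x1f (blk 7, set 1) → VC-HIT  vc=[11, 3, 9]
8: 0x1e (blk 7, set 1) → L1-HIT  vc=[11, 3, 9]
9: 0x1e (blk 7, set 1) → L1-HIT  vc=[11, 3, 9]
10: 0xd (blk 3, set 1) → VC-HIT  vc=[11, 7, 9]
11: 0x27 (blk 9, set 1) → VC-HIT  vc=[11, 7, 3]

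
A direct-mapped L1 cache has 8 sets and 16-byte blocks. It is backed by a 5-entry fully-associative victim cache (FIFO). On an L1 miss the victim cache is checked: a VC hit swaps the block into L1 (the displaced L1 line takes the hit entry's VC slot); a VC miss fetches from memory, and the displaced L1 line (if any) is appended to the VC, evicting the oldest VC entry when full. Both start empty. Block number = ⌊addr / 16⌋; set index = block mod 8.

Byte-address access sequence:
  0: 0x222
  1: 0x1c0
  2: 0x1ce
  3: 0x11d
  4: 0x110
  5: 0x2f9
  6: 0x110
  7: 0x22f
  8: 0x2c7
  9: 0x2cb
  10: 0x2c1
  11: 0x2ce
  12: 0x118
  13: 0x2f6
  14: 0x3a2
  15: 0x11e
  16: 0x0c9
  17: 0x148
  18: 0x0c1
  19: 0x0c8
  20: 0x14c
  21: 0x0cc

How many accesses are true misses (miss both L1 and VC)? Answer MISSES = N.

MISSES = 8

  [0] addr=0x222 blk=34 s=2: MISS | VC []
  [1] addr=0x1c0 blk=28 s=4: MISS | VC []
  [2] addr=0x1ce blk=28 s=4: L1-HIT | VC []
  [3] addr=0x11d blk=17 s=1: MISS | VC []
  [4] addr=0x110 blk=17 s=1: L1-HIT | VC []
  [5] addr=0x2f9 blk=47 s=7: MISS | VC []
  [6] addr=0x110 blk=17 s=1: L1-HIT | VC []
  [7] addr=0x22f blk=34 s=2: L1-HIT | VC []
  [8] addr=0x2c7 blk=44 s=4: MISS | VC [28]
  [9] addr=0x2cb blk=44 s=4: L1-HIT | VC [28]
  [10] addr=0x2c1 blk=44 s=4: L1-HIT | VC [28]
  [11] addr=0x2ce blk=44 s=4: L1-HIT | VC [28]
  [12] addr=0x118 blk=17 s=1: L1-HIT | VC [28]
  [13] addr=0x2f6 blk=47 s=7: L1-HIT | VC [28]
  [14] addr=0x3a2 blk=58 s=2: MISS | VC [28, 34]
  [15] addr=0x11e blk=17 s=1: L1-HIT | VC [28, 34]
  [16] addr=0xc9 blk=12 s=4: MISS | VC [28, 34, 44]
  [17] addr=0x148 blk=20 s=4: MISS | VC [28, 34, 44, 12]
  [18] addr=0xc1 blk=12 s=4: VC-HIT | VC [28, 34, 44, 20]
  [19] addr=0xc8 blk=12 s=4: L1-HIT | VC [28, 34, 44, 20]
  [20] addr=0x14c blk=20 s=4: VC-HIT | VC [28, 34, 44, 12]
  [21] addr=0xcc blk=12 s=4: VC-HIT | VC [28, 34, 44, 20]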